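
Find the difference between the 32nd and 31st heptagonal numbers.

156

Consecutive heptagonal numbers differ by 5n − 4: here 5·32 − 4 = 156.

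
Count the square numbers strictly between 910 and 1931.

13

The n-th square number is n².
Smallest index with value > 910: n = 31 (giving 961).
Largest index with value < 1931: n = 43 (giving 1849).
Indices 31 through 43: 13 terms.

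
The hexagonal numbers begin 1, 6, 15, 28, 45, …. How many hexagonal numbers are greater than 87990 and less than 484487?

The n-th hexagonal number is n(2n−1).
Smallest index with value > 87990: n = 211 (giving 88831).
Largest index with value < 484487: n = 492 (giving 483636).
Indices 211 through 492: 282 terms.

282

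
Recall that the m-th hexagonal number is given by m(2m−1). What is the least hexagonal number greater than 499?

Solve n(2n−1) > 499 for integer n.
The largest n with value ≤ 499 is 16 (since 496 ≤ 499 < 561), so the first above is n = 17, value 561.

561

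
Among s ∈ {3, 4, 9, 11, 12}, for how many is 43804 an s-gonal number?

s = 3: P(3, 295) = 43660 and P(3, 296) = 43956; 43804 is not s-gonal.
s = 4: P(4, 209) = 43681 and P(4, 210) = 44100; 43804 is not s-gonal.
s = 9: P(9, 112) = 43624 and P(9, 113) = 44409; 43804 is not s-gonal.
s = 11: P(11, 99) = 43758 and P(11, 100) = 44650; 43804 is not s-gonal.
s = 12: P(12, 94) = 43804. ✓
Hits: s ∈ {12} → 1.

1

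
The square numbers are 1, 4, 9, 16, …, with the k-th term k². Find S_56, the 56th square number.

56² = 3136.

3136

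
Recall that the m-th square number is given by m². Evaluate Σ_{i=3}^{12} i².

Σ_{i=3}^{12} i² = 650 − 5 = 645.

645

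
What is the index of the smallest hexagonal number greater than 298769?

387

Solve n(2n−1) > 298769 for integer n.
The largest n with value ≤ 298769 is 386 (since 297606 ≤ 298769 < 299151), so the first above is n = 387, value 299151.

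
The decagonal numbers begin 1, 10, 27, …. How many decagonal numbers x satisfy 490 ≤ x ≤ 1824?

The n-th decagonal number is n(4n−3).
Smallest index with value ≥ 490: n = 12 (giving 540).
Largest index with value ≤ 1824: n = 21 (giving 1701).
Indices 12 through 21: 10 terms.

10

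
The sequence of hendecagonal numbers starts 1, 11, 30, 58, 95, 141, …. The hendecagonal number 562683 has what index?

Set n(9n−7)/2 = 562683, giving 9n² − 7n − 1125366 = 0.
The discriminant is 49 + 72·562683 = 40513225, and √40513225 = 6365.
So n = (7 + 6365) / 18 = 6372/18 = 354.
Check: 354·(9·354 − 7)/2 = 562683. ✓

354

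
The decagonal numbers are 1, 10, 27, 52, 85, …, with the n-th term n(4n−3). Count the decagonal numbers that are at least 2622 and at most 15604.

37

The n-th decagonal number is n(4n−3).
Smallest index with value ≥ 2622: n = 26 (giving 2626).
Largest index with value ≤ 15604: n = 62 (giving 15190).
Indices 26 through 62: 37 terms.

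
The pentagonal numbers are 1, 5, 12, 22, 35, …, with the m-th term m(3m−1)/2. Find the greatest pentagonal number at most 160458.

160230

Solve n(3n−1)/2 ≤ 160458 for integer n.
n = 327 gives 160230 ≤ 160458, while n = 328 gives 161212 > 160458; so the answer is 160230.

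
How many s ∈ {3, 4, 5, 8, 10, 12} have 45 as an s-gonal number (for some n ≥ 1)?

1

s = 3: P(3, 9) = 45. ✓
s = 4: P(4, 6) = 36 and P(4, 7) = 49; 45 is not s-gonal.
s = 5: P(5, 5) = 35 and P(5, 6) = 51; 45 is not s-gonal.
s = 8: P(8, 4) = 40 and P(8, 5) = 65; 45 is not s-gonal.
s = 10: P(10, 3) = 27 and P(10, 4) = 52; 45 is not s-gonal.
s = 12: P(12, 3) = 33 and P(12, 4) = 64; 45 is not s-gonal.
Hits: s ∈ {3} → 1.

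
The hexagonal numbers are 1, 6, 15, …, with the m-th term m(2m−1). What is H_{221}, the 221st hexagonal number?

97461

The 221st hexagonal number is n(2n−1) with n = 221.
221·(2·221 − 1) = 221·441 = 97461.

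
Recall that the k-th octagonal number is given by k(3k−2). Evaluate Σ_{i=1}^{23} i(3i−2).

12420

Σ i(3i−2) = 3Σi² − 2Σi over i = 1..23.
Σi = 276 and Σi² = 4324.
3·4324 − 2·276 = 12420.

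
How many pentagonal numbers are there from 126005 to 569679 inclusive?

327

The n-th pentagonal number is n(3n−1)/2.
Smallest index with value ≥ 126005: n = 290 (giving 126005).
Largest index with value ≤ 569679: n = 616 (giving 568876).
Indices 290 through 616: 327 terms.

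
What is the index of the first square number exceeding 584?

25

Solve n² > 584 for integer n.
The largest n with value ≤ 584 is 24 (since 576 ≤ 584 < 625), so the first above is n = 25, value 625.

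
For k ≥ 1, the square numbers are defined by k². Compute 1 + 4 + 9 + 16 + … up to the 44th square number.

Σ_{i=1}^{44} i² = 44·45·89/6 = 29370.

29370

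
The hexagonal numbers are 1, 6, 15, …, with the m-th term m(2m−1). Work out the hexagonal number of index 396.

The 396th hexagonal number is n(2n−1) with n = 396.
396·(2·396 − 1) = 396·791 = 313236.

313236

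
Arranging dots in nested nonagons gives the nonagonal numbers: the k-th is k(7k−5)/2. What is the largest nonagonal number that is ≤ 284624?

Solve n(7n−5)/2 ≤ 284624 for integer n.
n = 285 gives 283575 ≤ 284624, while n = 286 gives 285571 > 284624; so the answer is 283575.

283575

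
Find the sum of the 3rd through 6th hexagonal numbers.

Σ i(2i−1) = 2Σi² − Σi over i = 3..6.
Σi = 21 − 3 = 18 and Σi² = 91 − 5 = 86.
2·86 − 1·18 = 154.

154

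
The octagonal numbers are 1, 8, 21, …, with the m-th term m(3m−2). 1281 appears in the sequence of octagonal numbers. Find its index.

21

Set n(3n−2) = 1281, giving 3n² − 2n − 1281 = 0.
The discriminant is 4 + 12·1281 = 15376, and √15376 = 124.
So n = (2 + 124) / 6 = 126/6 = 21.
Check: 21·(3·21 − 2) = 1281. ✓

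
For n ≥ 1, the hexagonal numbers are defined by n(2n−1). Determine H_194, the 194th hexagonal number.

75078

194·(2·194 − 1) = 194·387 = 75078.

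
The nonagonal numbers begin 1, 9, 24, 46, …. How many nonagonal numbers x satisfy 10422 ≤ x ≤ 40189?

53

The n-th nonagonal number is n(7n−5)/2.
Smallest index with value ≥ 10422: n = 55 (giving 10450).
Largest index with value ≤ 40189: n = 107 (giving 39804).
Indices 55 through 107: 53 terms.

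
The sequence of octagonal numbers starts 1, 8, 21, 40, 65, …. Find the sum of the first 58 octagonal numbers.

Σ i(3i−2) = 3Σi² − 2Σi over i = 1..58.
Σi = 1711 and Σi² = 66729.
3·66729 − 2·1711 = 196765.

196765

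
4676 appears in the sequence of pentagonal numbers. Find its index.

Set n(3n−1)/2 = 4676, giving 3n² − n − 9352 = 0.
So n = (1 + 335) / 6 = 336/6 = 56.
Check: 56·(3·56 − 1)/2 = 4676. ✓

56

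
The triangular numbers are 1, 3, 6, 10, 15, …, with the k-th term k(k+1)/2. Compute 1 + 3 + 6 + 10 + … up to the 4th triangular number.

Σ i(i+1)/2 = (Σi² + Σi) / 2 over i = 1..4.
Σi = 10 and Σi² = 30.
(1·30 + 1·10) / 2 = 40/2 = 20.

20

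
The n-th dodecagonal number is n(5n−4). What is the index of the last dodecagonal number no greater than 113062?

Solve n(5n−4) ≤ 113062 for integer n.
n = 150 gives 111900 ≤ 113062, while n = 151 gives 113401 > 113062; so the answer is index 150.

150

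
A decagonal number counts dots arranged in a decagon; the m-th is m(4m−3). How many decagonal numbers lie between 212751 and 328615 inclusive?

The n-th decagonal number is n(4n−3).
Smallest index with value ≥ 212751: n = 231 (giving 212751).
Largest index with value ≤ 328615: n = 287 (giving 328615).
Indices 231 through 287: 57 terms.

57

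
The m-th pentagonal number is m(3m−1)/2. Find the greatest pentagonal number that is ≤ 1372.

1335

Solve n(3n−1)/2 ≤ 1372 for integer n.
n = 30 gives 1335 ≤ 1372, while n = 31 gives 1426 > 1372; so the answer is 1335.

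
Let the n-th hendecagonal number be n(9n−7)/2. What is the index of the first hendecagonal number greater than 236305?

230

Solve n(9n−7)/2 > 236305 for integer n.
The largest n with value ≤ 236305 is 229 (since 235183 ≤ 236305 < 237245), so the first above is n = 230, value 237245.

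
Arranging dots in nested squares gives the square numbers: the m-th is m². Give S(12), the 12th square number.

12² = 144.

144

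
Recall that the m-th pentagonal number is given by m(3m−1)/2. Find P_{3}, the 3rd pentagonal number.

3·(3·3 − 1)/2 = 3·8/2 = 3·4 = 12.

12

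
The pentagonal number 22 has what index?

Set n(3n−1)/2 = 22, giving 3n² − n − 44 = 0.
The discriminant is 1 + 24·22 = 529, and √529 = 23.
So n = (1 + 23) / 6 = 24/6 = 4.

4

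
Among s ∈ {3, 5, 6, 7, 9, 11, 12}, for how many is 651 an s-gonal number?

2

s = 3: P(3, 35) = 630 and P(3, 36) = 666; 651 is not s-gonal.
s = 5: P(5, 21) = 651. ✓
s = 6: P(6, 18) = 630 and P(6, 19) = 703; 651 is not s-gonal.
s = 7: P(7, 16) = 616 and P(7, 17) = 697; 651 is not s-gonal.
s = 9: P(9, 14) = 651. ✓
s = 11: P(11, 12) = 606 and P(11, 13) = 715; 651 is not s-gonal.
s = 12: P(12, 11) = 561 and P(12, 12) = 672; 651 is not s-gonal.
Hits: s ∈ {5, 9} → 2.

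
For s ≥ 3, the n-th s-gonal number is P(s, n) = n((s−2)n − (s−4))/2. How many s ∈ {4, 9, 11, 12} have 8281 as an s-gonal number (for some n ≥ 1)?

s = 4: P(4, 91) = 8281. ✓
s = 9: P(9, 49) = 8281. ✓
s = 11: P(11, 43) = 8170 and P(11, 44) = 8558; 8281 is not s-gonal.
s = 12: P(12, 41) = 8241 and P(12, 42) = 8652; 8281 is not s-gonal.
Hits: s ∈ {4, 9} → 2.

2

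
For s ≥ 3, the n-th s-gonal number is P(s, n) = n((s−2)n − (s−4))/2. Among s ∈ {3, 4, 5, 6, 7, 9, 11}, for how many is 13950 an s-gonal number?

1

s = 3: P(3, 166) = 13861 and P(3, 167) = 14028; 13950 is not s-gonal.
s = 4: P(4, 118) = 13924 and P(4, 119) = 14161; 13950 is not s-gonal.
s = 5: P(5, 96) = 13776 and P(5, 97) = 14065; 13950 is not s-gonal.
s = 6: P(6, 83) = 13695 and P(6, 84) = 14028; 13950 is not s-gonal.
s = 7: P(7, 75) = 13950. ✓
s = 9: P(9, 63) = 13734 and P(9, 64) = 14176; 13950 is not s-gonal.
s = 11: P(11, 56) = 13916 and P(11, 57) = 14421; 13950 is not s-gonal.
Hits: s ∈ {7} → 1.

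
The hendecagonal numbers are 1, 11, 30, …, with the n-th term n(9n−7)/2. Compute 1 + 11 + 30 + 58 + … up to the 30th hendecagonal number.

40920

Σ i(9i−7)/2 = (9Σi² − 7Σi) / 2 over i = 1..30.
Σi = 465 and Σi² = 9455.
(9·9455 − 7·465) / 2 = 81840/2 = 40920.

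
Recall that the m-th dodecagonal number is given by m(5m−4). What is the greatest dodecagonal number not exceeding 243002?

241120

Solve n(5n−4) ≤ 243002 for integer n.
n = 220 gives 241120 ≤ 243002, while n = 221 gives 243321 > 243002; so the answer is 241120.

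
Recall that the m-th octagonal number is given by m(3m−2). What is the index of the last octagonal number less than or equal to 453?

12

Solve n(3n−2) ≤ 453 for integer n.
n = 12 gives 408 ≤ 453, while n = 13 gives 481 > 453; so the answer is index 12.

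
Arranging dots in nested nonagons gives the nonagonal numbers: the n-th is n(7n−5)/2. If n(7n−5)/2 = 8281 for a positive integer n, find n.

49

Set n(7n−5)/2 = 8281, giving 7n² − 5n − 16562 = 0.
So n = (5 + 681) / 14 = 686/14 = 49.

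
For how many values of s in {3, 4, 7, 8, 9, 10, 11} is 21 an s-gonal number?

s = 3: P(3, 6) = 21. ✓
s = 4: P(4, 4) = 16 and P(4, 5) = 25; 21 is not s-gonal.
s = 7: P(7, 3) = 18 and P(7, 4) = 34; 21 is not s-gonal.
s = 8: P(8, 3) = 21. ✓
s = 9: P(9, 2) = 9 and P(9, 3) = 24; 21 is not s-gonal.
s = 10: P(10, 2) = 10 and P(10, 3) = 27; 21 is not s-gonal.
s = 11: P(11, 2) = 11 and P(11, 3) = 30; 21 is not s-gonal.
Hits: s ∈ {3, 8} → 2.

2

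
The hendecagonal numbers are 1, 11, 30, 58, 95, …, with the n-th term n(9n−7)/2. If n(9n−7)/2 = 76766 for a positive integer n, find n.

131

Set n(9n−7)/2 = 76766, giving 9n² − 7n − 153532 = 0.
The discriminant is 49 + 72·76766 = 5527201, and √5527201 = 2351.
So n = (7 + 2351) / 18 = 2358/18 = 131.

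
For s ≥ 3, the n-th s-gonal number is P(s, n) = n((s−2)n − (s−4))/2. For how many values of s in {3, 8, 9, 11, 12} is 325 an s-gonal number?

s = 3: P(3, 25) = 325. ✓
s = 8: P(8, 10) = 280 and P(8, 11) = 341; 325 is not s-gonal.
s = 9: P(9, 10) = 325. ✓
s = 11: P(11, 8) = 260 and P(11, 9) = 333; 325 is not s-gonal.
s = 12: P(12, 8) = 288 and P(12, 9) = 369; 325 is not s-gonal.
Hits: s ∈ {3, 9} → 2.

2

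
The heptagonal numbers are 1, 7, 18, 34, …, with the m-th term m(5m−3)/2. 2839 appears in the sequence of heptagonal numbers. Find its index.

34

Set n(5n−3)/2 = 2839, giving 5n² − 3n − 5678 = 0.
The discriminant is 9 + 40·2839 = 113569, and √113569 = 337.
So n = (3 + 337) / 10 = 340/10 = 34.
Check: 34·(5·34 − 3)/2 = 2839. ✓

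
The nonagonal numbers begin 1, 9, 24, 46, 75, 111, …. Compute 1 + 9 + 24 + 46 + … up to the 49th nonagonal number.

Σ i(7i−5)/2 = (7Σi² − 5Σi) / 2 over i = 1..49.
Σi = 1225 and Σi² = 40425.
(7·40425 − 5·1225) / 2 = 276850/2 = 138425.

138425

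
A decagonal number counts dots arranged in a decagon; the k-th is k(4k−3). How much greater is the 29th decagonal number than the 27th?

29·(4·29 − 3) = 3277 and 27·(4·27 − 3) = 2835.
Difference: 3277 − 2835 = 442.

442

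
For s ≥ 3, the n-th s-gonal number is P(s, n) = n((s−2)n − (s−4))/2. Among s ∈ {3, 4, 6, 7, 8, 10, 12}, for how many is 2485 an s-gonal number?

1

s = 3: P(3, 70) = 2485. ✓
s = 4: P(4, 49) = 2401 and P(4, 50) = 2500; 2485 is not s-gonal.
s = 6: P(6, 35) = 2415 and P(6, 36) = 2556; 2485 is not s-gonal.
s = 7: P(7, 31) = 2356 and P(7, 32) = 2512; 2485 is not s-gonal.
s = 8: P(8, 29) = 2465 and P(8, 30) = 2640; 2485 is not s-gonal.
s = 10: P(10, 25) = 2425 and P(10, 26) = 2626; 2485 is not s-gonal.
s = 12: P(12, 22) = 2332 and P(12, 23) = 2553; 2485 is not s-gonal.
Hits: s ∈ {3} → 1.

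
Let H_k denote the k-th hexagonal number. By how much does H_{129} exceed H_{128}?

Consecutive hexagonal numbers differ by 4n − 3: here 4·129 − 3 = 513.

513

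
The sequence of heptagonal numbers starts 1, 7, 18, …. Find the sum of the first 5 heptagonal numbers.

115

Σ i(5i−3)/2 = (5Σi² − 3Σi) / 2 over i = 1..5.
Σi = 15 and Σi² = 55.
(5·55 − 3·15) / 2 = 230/2 = 115.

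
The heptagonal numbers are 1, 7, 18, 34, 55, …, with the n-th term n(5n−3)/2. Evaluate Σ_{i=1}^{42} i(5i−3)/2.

Σ i(5i−3)/2 = (5Σi² − 3Σi) / 2 over i = 1..42.
Σi = 903 and Σi² = 25585.
(5·25585 − 3·903) / 2 = 125216/2 = 62608.

62608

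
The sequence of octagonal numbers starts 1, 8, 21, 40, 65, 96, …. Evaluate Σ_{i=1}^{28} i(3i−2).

22330

Σ i(3i−2) = 3Σi² − 2Σi over i = 1..28.
Σi = 406 and Σi² = 7714.
3·7714 − 2·406 = 22330.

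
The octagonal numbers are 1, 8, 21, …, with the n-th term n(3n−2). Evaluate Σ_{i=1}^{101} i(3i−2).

1035351

Σ i(3i−2) = 3Σi² − 2Σi over i = 1..101.
Σi = 5151 and Σi² = 348551.
3·348551 − 2·5151 = 1035351.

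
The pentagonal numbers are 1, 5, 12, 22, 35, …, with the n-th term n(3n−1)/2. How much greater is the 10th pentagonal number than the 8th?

53

10·(3·10 − 1)/2 = 145 and 8·(3·8 − 1)/2 = 92.
Difference: 145 − 92 = 53.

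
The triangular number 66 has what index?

11

Set n(n+1)/2 = 66, giving n² + n − 132 = 0.
The discriminant is 1 + 8·66 = 529, and √529 = 23.
So n = (-1 + 23) / 2 = 22/2 = 11.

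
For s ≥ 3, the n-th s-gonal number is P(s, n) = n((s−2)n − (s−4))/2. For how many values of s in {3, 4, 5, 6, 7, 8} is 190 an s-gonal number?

s = 3: P(3, 19) = 190. ✓
s = 4: P(4, 13) = 169 and P(4, 14) = 196; 190 is not s-gonal.
s = 5: P(5, 11) = 176 and P(5, 12) = 210; 190 is not s-gonal.
s = 6: P(6, 10) = 190. ✓
s = 7: P(7, 9) = 189 and P(7, 10) = 235; 190 is not s-gonal.
s = 8: P(8, 8) = 176 and P(8, 9) = 225; 190 is not s-gonal.
Hits: s ∈ {3, 6} → 2.

2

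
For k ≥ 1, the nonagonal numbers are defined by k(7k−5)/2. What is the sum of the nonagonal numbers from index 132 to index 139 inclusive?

511524

Σ i(7i−5)/2 = (7Σi² − 5Σi) / 2 over i = 132..139.
Σi = 9730 − 8646 = 1084 and Σi² = 904890 − 757966 = 146924.
(7·146924 − 5·1084) / 2 = 1023048/2 = 511524.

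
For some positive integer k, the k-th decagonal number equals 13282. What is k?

58

Set n(4n−3) = 13282, giving 4n² − 3n − 13282 = 0.
The discriminant is 9 + 16·13282 = 212521, and √212521 = 461.
So n = (3 + 461) / 8 = 464/8 = 58.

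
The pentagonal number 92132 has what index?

Set n(3n−1)/2 = 92132, giving 3n² − n − 184264 = 0.
The discriminant is 1 + 24·92132 = 2211169, and √2211169 = 1487.
So n = (1 + 1487) / 6 = 1488/6 = 248.
Check: 248·(3·248 − 1)/2 = 92132. ✓

248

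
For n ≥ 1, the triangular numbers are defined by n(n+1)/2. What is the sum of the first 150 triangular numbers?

573800

Σ i(i+1)/2 = (Σi² + Σi) / 2 over i = 1..150.
Σi = 11325 and Σi² = 1136275.
(1·1136275 + 1·11325) / 2 = 1147600/2 = 573800.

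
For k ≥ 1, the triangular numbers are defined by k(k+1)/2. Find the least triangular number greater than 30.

Solve n(n+1)/2 > 30 for integer n.
The largest n with value ≤ 30 is 7 (since 28 ≤ 30 < 36), so the first above is n = 8, value 36.

36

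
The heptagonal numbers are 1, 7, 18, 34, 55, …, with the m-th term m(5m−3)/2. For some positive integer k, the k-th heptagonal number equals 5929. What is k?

49

Set n(5n−3)/2 = 5929, giving 5n² − 3n − 11858 = 0.
The discriminant is 9 + 40·5929 = 237169, and √237169 = 487.
So n = (3 + 487) / 10 = 490/10 = 49.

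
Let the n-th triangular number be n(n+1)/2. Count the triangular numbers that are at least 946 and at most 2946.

The n-th triangular number is n(n+1)/2.
Smallest index with value ≥ 946: n = 43 (giving 946).
Largest index with value ≤ 2946: n = 76 (giving 2926).
Indices 43 through 76: 34 terms.

34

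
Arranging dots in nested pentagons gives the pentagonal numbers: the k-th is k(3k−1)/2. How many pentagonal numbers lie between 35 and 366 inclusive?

The n-th pentagonal number is n(3n−1)/2.
Smallest index with value ≥ 35: n = 5 (giving 35).
Largest index with value ≤ 366: n = 15 (giving 330).
Indices 5 through 15: 11 terms.

11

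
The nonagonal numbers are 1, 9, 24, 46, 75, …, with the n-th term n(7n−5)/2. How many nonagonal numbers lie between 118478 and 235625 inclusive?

75

The n-th nonagonal number is n(7n−5)/2.
Smallest index with value ≥ 118478: n = 185 (giving 119325).
Largest index with value ≤ 235625: n = 259 (giving 234136).
Indices 185 through 259: 75 terms.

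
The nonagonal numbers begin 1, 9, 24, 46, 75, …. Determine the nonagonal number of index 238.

The 238th nonagonal number is n(7n−5)/2 with n = 238.
238·(7·238 − 5)/2 = 238·1661/2 = 197659.

197659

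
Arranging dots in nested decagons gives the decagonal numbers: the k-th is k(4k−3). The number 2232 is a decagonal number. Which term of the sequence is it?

24

Set n(4n−3) = 2232, giving 4n² − 3n − 2232 = 0.
So n = (3 + 189) / 8 = 192/8 = 24.
Check: 24·(4·24 − 3) = 2232. ✓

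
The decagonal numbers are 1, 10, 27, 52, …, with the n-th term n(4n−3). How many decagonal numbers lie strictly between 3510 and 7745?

14

The n-th decagonal number is n(4n−3).
Smallest index with value > 3510: n = 31 (giving 3751).
Largest index with value < 7745: n = 44 (giving 7612).
Indices 31 through 44: 14 terms.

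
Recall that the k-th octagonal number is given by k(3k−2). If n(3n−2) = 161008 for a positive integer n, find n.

232

Set n(3n−2) = 161008, giving 3n² − 2n − 161008 = 0.
The discriminant is 4 + 12·161008 = 1932100, and √1932100 = 1390.
So n = (2 + 1390) / 6 = 1392/6 = 232.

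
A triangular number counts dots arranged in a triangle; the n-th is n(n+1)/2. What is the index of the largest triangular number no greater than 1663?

57

Solve n(n+1)/2 ≤ 1663 for integer n.
n = 57 gives 1653 ≤ 1663, while n = 58 gives 1711 > 1663; so the answer is index 57.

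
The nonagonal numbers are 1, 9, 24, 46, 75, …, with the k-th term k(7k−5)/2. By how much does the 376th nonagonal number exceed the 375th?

2626

Consecutive nonagonal numbers differ by 7n − 6: here 7·376 − 6 = 2626.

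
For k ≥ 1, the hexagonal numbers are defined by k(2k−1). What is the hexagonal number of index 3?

3·(2·3 − 1) = 3·5 = 15.

15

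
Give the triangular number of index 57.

57·58/2 = 3306/2 = 1653.

1653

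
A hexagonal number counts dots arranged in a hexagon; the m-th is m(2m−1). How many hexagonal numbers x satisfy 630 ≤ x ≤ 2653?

The n-th hexagonal number is n(2n−1).
Smallest index with value ≥ 630: n = 18 (giving 630).
Largest index with value ≤ 2653: n = 36 (giving 2556).
Indices 18 through 36: 19 terms.

19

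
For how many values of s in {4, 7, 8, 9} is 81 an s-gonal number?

2

s = 4: P(4, 9) = 81. ✓
s = 7: P(7, 6) = 81. ✓
s = 8: P(8, 5) = 65 and P(8, 6) = 96; 81 is not s-gonal.
s = 9: P(9, 5) = 75 and P(9, 6) = 111; 81 is not s-gonal.
Hits: s ∈ {4, 7} → 2.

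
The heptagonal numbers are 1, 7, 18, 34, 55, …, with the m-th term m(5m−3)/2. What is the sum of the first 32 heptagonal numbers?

27808

Σ i(5i−3)/2 = (5Σi² − 3Σi) / 2 over i = 1..32.
Σi = 528 and Σi² = 11440.
(5·11440 − 3·528) / 2 = 55616/2 = 27808.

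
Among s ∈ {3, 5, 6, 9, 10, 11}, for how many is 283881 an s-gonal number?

s = 3: P(3, 753) = 283881. ✓
s = 5: P(5, 435) = 283620 and P(5, 436) = 284926; 283881 is not s-gonal.
s = 6: P(6, 377) = 283881. ✓
s = 9: P(9, 285) = 283575 and P(9, 286) = 285571; 283881 is not s-gonal.
s = 10: P(10, 266) = 282226 and P(10, 267) = 284355; 283881 is not s-gonal.
s = 11: P(11, 251) = 282626 and P(11, 252) = 284886; 283881 is not s-gonal.
Hits: s ∈ {3, 6} → 2.

2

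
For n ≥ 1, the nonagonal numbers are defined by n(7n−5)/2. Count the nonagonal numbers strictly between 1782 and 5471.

17

The n-th nonagonal number is n(7n−5)/2.
Smallest index with value > 1782: n = 23 (giving 1794).
Largest index with value < 5471: n = 39 (giving 5226).
Indices 23 through 39: 17 terms.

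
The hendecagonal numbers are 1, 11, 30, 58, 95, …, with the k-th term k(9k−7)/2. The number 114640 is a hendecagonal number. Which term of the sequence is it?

Set n(9n−7)/2 = 114640, giving 9n² − 7n − 229280 = 0.
The discriminant is 49 + 72·114640 = 8254129, and √8254129 = 2873.
So n = (7 + 2873) / 18 = 2880/18 = 160.

160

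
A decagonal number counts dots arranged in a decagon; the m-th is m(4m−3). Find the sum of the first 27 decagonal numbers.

26586

Σ i(4i−3) = 4Σi² − 3Σi over i = 1..27.
Σi = 378 and Σi² = 6930.
4·6930 − 3·378 = 26586.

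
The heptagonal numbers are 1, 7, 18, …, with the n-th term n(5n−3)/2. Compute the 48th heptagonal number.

5688

The 48th heptagonal number is n(5n−3)/2 with n = 48.
48·(5·48 − 3)/2 = 48·237/2 = 5688.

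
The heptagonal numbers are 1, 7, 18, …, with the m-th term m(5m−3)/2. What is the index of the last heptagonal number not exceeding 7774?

56

Solve n(5n−3)/2 ≤ 7774 for integer n.
n = 56 gives 7756 ≤ 7774, while n = 57 gives 8037 > 7774; so the answer is index 56.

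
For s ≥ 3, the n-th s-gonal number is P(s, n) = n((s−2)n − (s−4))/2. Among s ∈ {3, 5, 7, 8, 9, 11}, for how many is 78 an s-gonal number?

s = 3: P(3, 12) = 78. ✓
s = 5: P(5, 7) = 70 and P(5, 8) = 92; 78 is not s-gonal.
s = 7: P(7, 5) = 55 and P(7, 6) = 81; 78 is not s-gonal.
s = 8: P(8, 5) = 65 and P(8, 6) = 96; 78 is not s-gonal.
s = 9: P(9, 5) = 75 and P(9, 6) = 111; 78 is not s-gonal.
s = 11: P(11, 4) = 58 and P(11, 5) = 95; 78 is not s-gonal.
Hits: s ∈ {3} → 1.

1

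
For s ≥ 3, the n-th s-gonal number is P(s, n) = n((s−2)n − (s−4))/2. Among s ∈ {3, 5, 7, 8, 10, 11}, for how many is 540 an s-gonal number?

s = 3: P(3, 32) = 528 and P(3, 33) = 561; 540 is not s-gonal.
s = 5: P(5, 19) = 532 and P(5, 20) = 590; 540 is not s-gonal.
s = 7: P(7, 15) = 540. ✓
s = 8: P(8, 13) = 481 and P(8, 14) = 560; 540 is not s-gonal.
s = 10: P(10, 12) = 540. ✓
s = 11: P(11, 11) = 506 and P(11, 12) = 606; 540 is not s-gonal.
Hits: s ∈ {7, 10} → 2.

2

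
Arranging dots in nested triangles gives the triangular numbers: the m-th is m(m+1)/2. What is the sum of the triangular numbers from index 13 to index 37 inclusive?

Σ i(i+1)/2 = (Σi² + Σi) / 2 over i = 13..37.
Σi = 703 − 78 = 625 and Σi² = 17575 − 650 = 16925.
(1·16925 + 1·625) / 2 = 17550/2 = 8775.

8775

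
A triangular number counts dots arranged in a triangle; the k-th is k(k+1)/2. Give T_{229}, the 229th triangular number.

229·230/2 = 52670/2 = 26335.

26335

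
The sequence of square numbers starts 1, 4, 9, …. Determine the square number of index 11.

121

The 11th square number is n² with n = 11.
11² = 121.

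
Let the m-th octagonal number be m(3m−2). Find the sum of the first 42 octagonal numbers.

Σ i(3i−2) = 3Σi² − 2Σi over i = 1..42.
Σi = 903 and Σi² = 25585.
3·25585 − 2·903 = 74949.

74949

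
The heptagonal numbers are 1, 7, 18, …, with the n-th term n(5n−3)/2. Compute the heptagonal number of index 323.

260338

The 323rd heptagonal number is n(5n−3)/2 with n = 323.
323·(5·323 − 3)/2 = 323·1612/2 = 323·806 = 260338.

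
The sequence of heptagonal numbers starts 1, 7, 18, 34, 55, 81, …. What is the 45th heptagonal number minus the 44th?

Consecutive heptagonal numbers differ by 5n − 4: here 5·45 − 4 = 221.

221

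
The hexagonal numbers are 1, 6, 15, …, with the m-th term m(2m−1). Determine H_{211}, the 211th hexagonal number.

The 211th hexagonal number is n(2n−1) with n = 211.
211·(2·211 − 1) = 211·421 = 88831.

88831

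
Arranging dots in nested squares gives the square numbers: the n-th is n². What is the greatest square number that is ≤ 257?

Solve n² ≤ 257 for integer n.
n = 16 gives 256 ≤ 257, while n = 17 gives 289 > 257; so the answer is 256.

256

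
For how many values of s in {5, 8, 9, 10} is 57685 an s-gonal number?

s = 5: P(5, 196) = 57526 and P(5, 197) = 58115; 57685 is not s-gonal.
s = 8: P(8, 139) = 57685. ✓
s = 9: P(9, 128) = 57024 and P(9, 129) = 57921; 57685 is not s-gonal.
s = 10: P(10, 120) = 57240 and P(10, 121) = 58201; 57685 is not s-gonal.
Hits: s ∈ {8} → 1.

1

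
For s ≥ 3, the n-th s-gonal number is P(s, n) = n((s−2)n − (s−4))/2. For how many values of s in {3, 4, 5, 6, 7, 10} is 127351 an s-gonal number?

1

s = 3: P(3, 504) = 127260 and P(3, 505) = 127765; 127351 is not s-gonal.
s = 4: P(4, 356) = 126736 and P(4, 357) = 127449; 127351 is not s-gonal.
s = 5: P(5, 291) = 126876 and P(5, 292) = 127750; 127351 is not s-gonal.
s = 6: P(6, 252) = 126756 and P(6, 253) = 127765; 127351 is not s-gonal.
s = 7: P(7, 226) = 127351. ✓
s = 10: P(10, 178) = 126202 and P(10, 179) = 127627; 127351 is not s-gonal.
Hits: s ∈ {7} → 1.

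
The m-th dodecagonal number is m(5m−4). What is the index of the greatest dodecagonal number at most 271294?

Solve n(5n−4) ≤ 271294 for integer n.
n = 233 gives 270513 ≤ 271294, while n = 234 gives 272844 > 271294; so the answer is index 233.

233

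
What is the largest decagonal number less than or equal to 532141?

531805

Solve n(4n−3) ≤ 532141 for integer n.
n = 365 gives 531805 ≤ 532141, while n = 366 gives 534726 > 532141; so the answer is 531805.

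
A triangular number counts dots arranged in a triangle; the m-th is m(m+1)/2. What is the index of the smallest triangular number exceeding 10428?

144

Solve n(n+1)/2 > 10428 for integer n.
The largest n with value ≤ 10428 is 143 (since 10296 ≤ 10428 < 10440), so the first above is n = 144, value 10440.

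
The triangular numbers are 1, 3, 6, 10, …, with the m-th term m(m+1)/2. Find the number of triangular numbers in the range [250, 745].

The n-th triangular number is n(n+1)/2.
Smallest index with value ≥ 250: n = 22 (giving 253).
Largest index with value ≤ 745: n = 38 (giving 741).
Indices 22 through 38: 17 terms.

17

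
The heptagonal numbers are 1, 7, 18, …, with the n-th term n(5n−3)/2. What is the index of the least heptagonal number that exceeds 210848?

291

Solve n(5n−3)/2 > 210848 for integer n.
The largest n with value ≤ 210848 is 290 (since 209815 ≤ 210848 < 211266), so the first above is n = 291, value 211266.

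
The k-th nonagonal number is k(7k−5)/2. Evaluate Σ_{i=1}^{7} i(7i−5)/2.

420

Σ i(7i−5)/2 = (7Σi² − 5Σi) / 2 over i = 1..7.
Σi = 28 and Σi² = 140.
(7·140 − 5·28) / 2 = 840/2 = 420.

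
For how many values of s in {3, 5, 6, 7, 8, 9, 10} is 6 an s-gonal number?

2

s = 3: P(3, 3) = 6. ✓
s = 5: P(5, 2) = 5 and P(5, 3) = 12; 6 is not s-gonal.
s = 6: P(6, 2) = 6. ✓
s = 7: P(7, 1) = 1 and P(7, 2) = 7; 6 is not s-gonal.
s = 8: P(8, 1) = 1 and P(8, 2) = 8; 6 is not s-gonal.
s = 9: P(9, 1) = 1 and P(9, 2) = 9; 6 is not s-gonal.
s = 10: P(10, 1) = 1 and P(10, 2) = 10; 6 is not s-gonal.
Hits: s ∈ {3, 6} → 2.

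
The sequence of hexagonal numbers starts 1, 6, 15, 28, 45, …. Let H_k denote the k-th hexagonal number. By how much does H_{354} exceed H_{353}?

Consecutive hexagonal numbers differ by 4n − 3: here 4·354 − 3 = 1413.

1413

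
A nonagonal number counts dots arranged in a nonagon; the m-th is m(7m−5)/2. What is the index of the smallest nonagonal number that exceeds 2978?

30

Solve n(7n−5)/2 > 2978 for integer n.
The largest n with value ≤ 2978 is 29 (since 2871 ≤ 2978 < 3075), so the first above is n = 30, value 3075.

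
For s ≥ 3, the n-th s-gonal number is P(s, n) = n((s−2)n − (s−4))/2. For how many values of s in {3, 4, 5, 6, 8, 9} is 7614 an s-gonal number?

s = 3: P(3, 122) = 7503 and P(3, 123) = 7626; 7614 is not s-gonal.
s = 4: P(4, 87) = 7569 and P(4, 88) = 7744; 7614 is not s-gonal.
s = 5: P(5, 71) = 7526 and P(5, 72) = 7740; 7614 is not s-gonal.
s = 6: P(6, 61) = 7381 and P(6, 62) = 7626; 7614 is not s-gonal.
s = 8: P(8, 50) = 7400 and P(8, 51) = 7701; 7614 is not s-gonal.
s = 9: P(9, 47) = 7614. ✓
Hits: s ∈ {9} → 1.

1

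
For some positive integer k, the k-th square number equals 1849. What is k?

We need n² = 1849, so n = √1849 = 43.

43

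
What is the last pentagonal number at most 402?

376

Solve n(3n−1)/2 ≤ 402 for integer n.
n = 16 gives 376 ≤ 402, while n = 17 gives 425 > 402; so the answer is 376.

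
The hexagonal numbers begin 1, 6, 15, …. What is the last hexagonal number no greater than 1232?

Solve n(2n−1) ≤ 1232 for integer n.
n = 25 gives 1225 ≤ 1232, while n = 26 gives 1326 > 1232; so the answer is 1225.

1225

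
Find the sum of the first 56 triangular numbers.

30856

Σ i(i+1)/2 = (Σi² + Σi) / 2 over i = 1..56.
Σi = 1596 and Σi² = 60116.
(1·60116 + 1·1596) / 2 = 61712/2 = 30856.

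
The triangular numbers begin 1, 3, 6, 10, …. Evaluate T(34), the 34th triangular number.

34·35/2 = 1190/2 = 595.

595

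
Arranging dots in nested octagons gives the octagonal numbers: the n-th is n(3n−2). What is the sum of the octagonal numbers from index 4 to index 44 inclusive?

86100

Σ i(3i−2) = 3Σi² − 2Σi over i = 4..44.
Σi = 990 − 6 = 984 and Σi² = 29370 − 14 = 29356.
3·29356 − 2·984 = 86100.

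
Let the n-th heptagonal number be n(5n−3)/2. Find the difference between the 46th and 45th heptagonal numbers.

Consecutive heptagonal numbers differ by 5n − 4: here 5·46 − 4 = 226.

226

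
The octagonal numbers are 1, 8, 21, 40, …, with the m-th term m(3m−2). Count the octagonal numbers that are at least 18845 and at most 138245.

136

The n-th octagonal number is n(3n−2).
Smallest index with value ≥ 18845: n = 80 (giving 19040).
Largest index with value ≤ 138245: n = 215 (giving 138245).
Indices 80 through 215: 136 terms.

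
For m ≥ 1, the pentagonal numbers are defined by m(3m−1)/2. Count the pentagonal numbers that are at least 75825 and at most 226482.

The n-th pentagonal number is n(3n−1)/2.
Smallest index with value ≥ 75825: n = 225 (giving 75825).
Largest index with value ≤ 226482: n = 388 (giving 225622).
Indices 225 through 388: 164 terms.

164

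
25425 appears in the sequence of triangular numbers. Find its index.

Set n(n+1)/2 = 25425, giving n² + n − 50850 = 0.
The discriminant is 1 + 8·25425 = 203401, and √203401 = 451.
So n = (-1 + 451) / 2 = 450/2 = 225.

225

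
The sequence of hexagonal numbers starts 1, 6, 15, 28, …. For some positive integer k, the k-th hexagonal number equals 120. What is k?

8

Set n(2n−1) = 120, giving 2n² − n − 120 = 0.
The discriminant is 1 + 8·120 = 961, and √961 = 31.
So n = (1 + 31) / 4 = 32/4 = 8.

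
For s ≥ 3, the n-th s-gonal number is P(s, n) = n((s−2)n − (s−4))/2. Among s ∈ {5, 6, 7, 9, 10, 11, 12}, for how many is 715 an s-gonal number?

2

s = 5: P(5, 22) = 715. ✓
s = 6: P(6, 19) = 703 and P(6, 20) = 780; 715 is not s-gonal.
s = 7: P(7, 17) = 697 and P(7, 18) = 783; 715 is not s-gonal.
s = 9: P(9, 14) = 651 and P(9, 15) = 750; 715 is not s-gonal.
s = 10: P(10, 13) = 637 and P(10, 14) = 742; 715 is not s-gonal.
s = 11: P(11, 13) = 715. ✓
s = 12: P(12, 12) = 672 and P(12, 13) = 793; 715 is not s-gonal.
Hits: s ∈ {5, 11} → 2.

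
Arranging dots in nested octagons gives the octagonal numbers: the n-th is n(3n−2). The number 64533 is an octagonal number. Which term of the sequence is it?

Set n(3n−2) = 64533, giving 3n² − 2n − 64533 = 0.
So n = (2 + 880) / 6 = 882/6 = 147.

147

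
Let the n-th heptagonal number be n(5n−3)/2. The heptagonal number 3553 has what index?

Set n(5n−3)/2 = 3553, giving 5n² − 3n − 7106 = 0.
The discriminant is 9 + 40·3553 = 142129, and √142129 = 377.
So n = (3 + 377) / 10 = 380/10 = 38.
Check: 38·(5·38 − 3)/2 = 3553. ✓

38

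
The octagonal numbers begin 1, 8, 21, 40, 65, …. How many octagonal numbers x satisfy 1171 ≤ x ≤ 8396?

33

The n-th octagonal number is n(3n−2).
Smallest index with value ≥ 1171: n = 21 (giving 1281).
Largest index with value ≤ 8396: n = 53 (giving 8321).
Indices 21 through 53: 33 terms.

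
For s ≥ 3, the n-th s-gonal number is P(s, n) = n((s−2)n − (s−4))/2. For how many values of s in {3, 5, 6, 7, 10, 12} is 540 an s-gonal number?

s = 3: P(3, 32) = 528 and P(3, 33) = 561; 540 is not s-gonal.
s = 5: P(5, 19) = 532 and P(5, 20) = 590; 540 is not s-gonal.
s = 6: P(6, 16) = 496 and P(6, 17) = 561; 540 is not s-gonal.
s = 7: P(7, 15) = 540. ✓
s = 10: P(10, 12) = 540. ✓
s = 12: P(12, 10) = 460 and P(12, 11) = 561; 540 is not s-gonal.
Hits: s ∈ {7, 10} → 2.

2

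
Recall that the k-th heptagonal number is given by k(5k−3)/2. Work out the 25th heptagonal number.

1525

The 25th heptagonal number is n(5n−3)/2 with n = 25.
25·(5·25 − 3)/2 = 25·122/2 = 25·61 = 1525.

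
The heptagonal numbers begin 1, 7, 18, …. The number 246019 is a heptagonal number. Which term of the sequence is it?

314

Set n(5n−3)/2 = 246019, giving 5n² − 3n − 492038 = 0.
The discriminant is 9 + 40·246019 = 9840769, and √9840769 = 3137.
So n = (3 + 3137) / 10 = 3140/10 = 314.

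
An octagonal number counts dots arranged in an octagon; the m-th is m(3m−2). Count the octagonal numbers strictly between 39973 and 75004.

The n-th octagonal number is n(3n−2).
Smallest index with value > 39973: n = 116 (giving 40136).
Largest index with value < 75004: n = 158 (giving 74576).
Indices 116 through 158: 43 terms.

43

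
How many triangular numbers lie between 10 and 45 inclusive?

The n-th triangular number is n(n+1)/2.
Smallest index with value ≥ 10: n = 4 (giving 10).
Largest index with value ≤ 45: n = 9 (giving 45).
Indices 4 through 9: 6 terms.

6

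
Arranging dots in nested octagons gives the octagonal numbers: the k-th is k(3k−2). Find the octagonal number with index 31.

31·(3·31 − 2) = 31·91 = 2821.

2821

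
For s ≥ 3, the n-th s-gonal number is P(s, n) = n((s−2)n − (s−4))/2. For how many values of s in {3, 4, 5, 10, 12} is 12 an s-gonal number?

2

s = 3: P(3, 4) = 10 and P(3, 5) = 15; 12 is not s-gonal.
s = 4: P(4, 3) = 9 and P(4, 4) = 16; 12 is not s-gonal.
s = 5: P(5, 3) = 12. ✓
s = 10: P(10, 2) = 10 and P(10, 3) = 27; 12 is not s-gonal.
s = 12: P(12, 2) = 12. ✓
Hits: s ∈ {5, 12} → 2.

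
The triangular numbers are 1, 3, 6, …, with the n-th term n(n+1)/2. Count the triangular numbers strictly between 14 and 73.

The n-th triangular number is n(n+1)/2.
Smallest index with value > 14: n = 5 (giving 15).
Largest index with value < 73: n = 11 (giving 66).
Indices 5 through 11: 7 terms.

7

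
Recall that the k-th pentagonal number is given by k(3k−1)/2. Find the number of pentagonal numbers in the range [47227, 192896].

The n-th pentagonal number is n(3n−1)/2.
Smallest index with value ≥ 47227: n = 178 (giving 47437).
Largest index with value ≤ 192896: n = 358 (giving 192067).
Indices 178 through 358: 181 terms.

181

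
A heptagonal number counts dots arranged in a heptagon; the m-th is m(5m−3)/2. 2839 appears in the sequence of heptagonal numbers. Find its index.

34

Set n(5n−3)/2 = 2839, giving 5n² − 3n − 5678 = 0.
The discriminant is 9 + 40·2839 = 113569, and √113569 = 337.
So n = (3 + 337) / 10 = 340/10 = 34.
Check: 34·(5·34 − 3)/2 = 2839. ✓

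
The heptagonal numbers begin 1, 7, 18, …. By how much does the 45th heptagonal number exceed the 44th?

221

Consecutive heptagonal numbers differ by 5n − 4: here 5·45 − 4 = 221.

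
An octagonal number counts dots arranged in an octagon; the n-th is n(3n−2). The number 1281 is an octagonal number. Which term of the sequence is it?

21

Set n(3n−2) = 1281, giving 3n² − 2n − 1281 = 0.
The discriminant is 4 + 12·1281 = 15376, and √15376 = 124.
So n = (2 + 124) / 6 = 126/6 = 21.
Check: 21·(3·21 − 2) = 1281. ✓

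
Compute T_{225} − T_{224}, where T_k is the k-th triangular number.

225

Consecutive triangular numbers differ by n: T_{225} − T_{224} = 225.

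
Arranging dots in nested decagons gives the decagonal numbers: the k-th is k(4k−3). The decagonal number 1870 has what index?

Set n(4n−3) = 1870, giving 4n² − 3n − 1870 = 0.
So n = (3 + 173) / 8 = 176/8 = 22.
Check: 22·(4·22 − 3) = 1870. ✓

22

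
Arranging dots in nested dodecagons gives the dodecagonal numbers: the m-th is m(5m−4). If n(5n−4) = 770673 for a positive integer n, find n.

Set n(5n−4) = 770673, giving 5n² − 4n − 770673 = 0.
The discriminant is 16 + 20·770673 = 15413476, and √15413476 = 3926.
So n = (4 + 3926) / 10 = 3930/10 = 393.

393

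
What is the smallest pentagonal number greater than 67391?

67947

Solve n(3n−1)/2 > 67391 for integer n.
The largest n with value ≤ 67391 is 212 (since 67310 ≤ 67391 < 67947), so the first above is n = 213, value 67947.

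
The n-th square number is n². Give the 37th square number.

1369

The 37th square number is n² with n = 37.
37² = 1369.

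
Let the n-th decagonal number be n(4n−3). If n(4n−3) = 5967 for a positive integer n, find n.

Set n(4n−3) = 5967, giving 4n² − 3n − 5967 = 0.
The discriminant is 9 + 16·5967 = 95481, and √95481 = 309.
So n = (3 + 309) / 8 = 312/8 = 39.
Check: 39·(4·39 − 3) = 5967. ✓

39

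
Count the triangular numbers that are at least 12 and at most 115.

The n-th triangular number is n(n+1)/2.
Smallest index with value ≥ 12: n = 5 (giving 15).
Largest index with value ≤ 115: n = 14 (giving 105).
Indices 5 through 14: 10 terms.

10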